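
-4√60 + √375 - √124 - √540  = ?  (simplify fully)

4√60 = 8*√15; √375 = 5*√15; √124 = 2*√31; √540 = 6*√15

-9*√15 - 2*√31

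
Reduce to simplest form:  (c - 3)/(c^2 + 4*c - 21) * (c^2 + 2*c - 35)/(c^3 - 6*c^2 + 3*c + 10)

1/(c^2 - c - 2)

Factor: c^2 + 4*c - 21 = (c - 3)*(c + 7);  c^2 + 2*c - 35 = (c - 5)*(c + 7);  c^3 - 6*c^2 + 3*c + 10 = (c - 2)*(c - 5)*(c + 1)
Cancel the common factors (c - 5), (c + 7), (c - 3).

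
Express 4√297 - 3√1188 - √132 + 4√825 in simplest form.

12*√33

4√297 = 12*√33; 3√1188 = 18*√33; √132 = 2*√33; 4√825 = 20*√33
Combine: (12 - 18 - 2 + 20)·√33 = 12*√33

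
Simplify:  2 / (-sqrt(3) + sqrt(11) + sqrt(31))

(-46*sqrt(11) - 4*sqrt(1023) + 78*sqrt(3) + 34*sqrt(31))/157

Group as (sqrt(11) + sqrt(31)) - sqrt(3); multiply by (sqrt(11) + sqrt(31)) + sqrt(3), then rationalise the remaining surd.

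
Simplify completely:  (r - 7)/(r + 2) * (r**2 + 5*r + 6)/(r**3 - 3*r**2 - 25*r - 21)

1/(r + 1)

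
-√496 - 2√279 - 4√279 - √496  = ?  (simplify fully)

-26*√31

√496 = 4*√31; 2√279 = 6*√31; 4√279 = 12*√31; √496 = 4*√31
Combine: (-4 - 6 - 12 - 4)·√31 = -26*√31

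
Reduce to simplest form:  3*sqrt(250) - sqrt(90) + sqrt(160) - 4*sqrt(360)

-8*sqrt(10)

3*sqrt(250) = 15*sqrt(10); sqrt(90) = 3*sqrt(10); sqrt(160) = 4*sqrt(10); 4*sqrt(360) = 24*sqrt(10)
Combine: (15 - 3 + 4 - 24)·sqrt(10) = -8*sqrt(10)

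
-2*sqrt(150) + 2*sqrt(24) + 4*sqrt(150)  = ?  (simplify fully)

2*sqrt(150) = 10*sqrt(6); 2*sqrt(24) = 4*sqrt(6); 4*sqrt(150) = 20*sqrt(6)
Combine: (-10 + 4 + 20)·sqrt(6) = 14*sqrt(6)

14*sqrt(6)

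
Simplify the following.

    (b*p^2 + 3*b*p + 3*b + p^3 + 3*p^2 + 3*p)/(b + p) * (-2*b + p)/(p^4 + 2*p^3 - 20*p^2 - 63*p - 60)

(-2*b + p)/(p^2 - p - 20)

Factor: b*p^2 + 3*b*p + 3*b + p^3 + 3*p^2 + 3*p = (p^2 + 3*p + 3)*(b + p);  p^4 + 2*p^3 - 20*p^2 - 63*p - 60 = (p + 4)*(p - 5)*(p^2 + 3*p + 3)
Cancel the common factors (p^2 + 3*p + 3), (b + p).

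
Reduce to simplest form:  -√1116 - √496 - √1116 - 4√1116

-40*√31

√1116 = 6*√31; √496 = 4*√31; √1116 = 6*√31; 4√1116 = 24*√31
Combine: (-6 - 4 - 6 - 24)·√31 = -40*√31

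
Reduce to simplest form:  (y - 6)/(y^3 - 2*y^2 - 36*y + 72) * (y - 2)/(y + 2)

1/(y^2 + 8*y + 12)

Factor: y^3 - 2*y^2 - 36*y + 72 = (y + 6)*(y - 2)*(y - 6)
Cancel the common factors (y - 6), (y - 2).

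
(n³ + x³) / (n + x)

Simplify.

Apply the sum-of-cubes factorisation and cancel (n + x).

n² - n*x + x²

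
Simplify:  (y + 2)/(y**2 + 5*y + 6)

Factor: y**2 + 5*y + 6 = (y + 3)*(y + 2)
Cancel the common factor (y + 2).

1/(y + 3)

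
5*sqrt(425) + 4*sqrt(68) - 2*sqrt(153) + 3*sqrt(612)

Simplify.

45*sqrt(17)

5*sqrt(425) = 25*sqrt(17); 4*sqrt(68) = 8*sqrt(17); 2*sqrt(153) = 6*sqrt(17); 3*sqrt(612) = 18*sqrt(17)
Combine: (25 + 8 - 6 + 18)·sqrt(17) = 45*sqrt(17)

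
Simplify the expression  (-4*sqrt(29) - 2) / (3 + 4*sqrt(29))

(-458 + 4*sqrt(29))/455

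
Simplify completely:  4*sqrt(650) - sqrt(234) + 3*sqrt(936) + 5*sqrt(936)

65*sqrt(26)

4*sqrt(650) = 20*sqrt(26); sqrt(234) = 3*sqrt(26); 3*sqrt(936) = 18*sqrt(26); 5*sqrt(936) = 30*sqrt(26)
Combine: (20 - 3 + 18 + 30)·sqrt(26) = 65*sqrt(26)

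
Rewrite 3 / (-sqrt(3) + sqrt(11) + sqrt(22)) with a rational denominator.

(-45*sqrt(3) - 12*sqrt(22) + 21*sqrt(11) + 33*sqrt(6))/34

Group as (sqrt(11) + sqrt(22)) - sqrt(3); multiply by (sqrt(11) + sqrt(22)) + sqrt(3), then rationalise the remaining surd.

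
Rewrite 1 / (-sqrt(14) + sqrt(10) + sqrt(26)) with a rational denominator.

Group as (sqrt(10) + sqrt(26)) - sqrt(14); multiply by (sqrt(10) + sqrt(26)) + sqrt(14), then rationalise the remaining surd.

(-11*sqrt(14) - sqrt(26) + 15*sqrt(10) + 2*sqrt(910))/278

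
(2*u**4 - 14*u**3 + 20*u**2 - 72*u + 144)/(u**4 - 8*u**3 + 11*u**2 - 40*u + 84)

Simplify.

Factor: 2*u**4 - 14*u**3 + 20*u**2 - 72*u + 144 = 2*(u**2 + u + 6)*(u - 2)*(u - 6);  u**4 - 8*u**3 + 11*u**2 - 40*u + 84 = (u**2 + u + 6)*(u - 7)*(u - 2)
Cancel the common factors (u**2 + u + 6), (u - 2).

(2*u - 12)/(u - 7)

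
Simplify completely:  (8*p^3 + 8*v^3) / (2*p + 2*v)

Apply the sum-of-cubes factorisation and cancel (2*p + 2*v).

4*p^2 - 4*p*v + 4*v^2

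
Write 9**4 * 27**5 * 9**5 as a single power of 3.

9**4 = 3**8; 27**5 = 3**15; 9**5 = 3**10
Combine exponents: 3**33

3**33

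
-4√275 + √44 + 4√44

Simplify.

-10*√11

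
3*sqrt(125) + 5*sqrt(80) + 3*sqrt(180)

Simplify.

53*sqrt(5)

3*sqrt(125) = 15*sqrt(5); 5*sqrt(80) = 20*sqrt(5); 3*sqrt(180) = 18*sqrt(5)
Combine: (15 + 20 + 18)·sqrt(5) = 53*sqrt(5)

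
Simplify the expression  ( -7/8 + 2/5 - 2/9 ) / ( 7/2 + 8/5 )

Numerator: -7/8 + 2/5 - 2/9 = -251/360
Denominator: 7/2 + 8/5 = 51/10
Divide: (-251/360) · (10/51) = -251/1836

-251/1836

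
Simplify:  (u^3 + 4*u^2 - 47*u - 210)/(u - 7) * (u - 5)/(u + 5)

Factor: u^3 + 4*u^2 - 47*u - 210 = (u + 6)*(u + 5)*(u - 7)
Cancel the common factors (u + 5), (u - 7).

u^2 + u - 30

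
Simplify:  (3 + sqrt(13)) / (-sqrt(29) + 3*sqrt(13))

(3*sqrt(29) + sqrt(377) + 9*sqrt(13) + 39)/88

Multiply numerator and denominator by sqrt(29) + 3*sqrt(13).
Denominator becomes 88; numerator becomes 3*sqrt(29) + sqrt(377) + 9*sqrt(13) + 39.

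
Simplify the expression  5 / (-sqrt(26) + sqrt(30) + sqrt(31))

Group as (sqrt(30) + sqrt(31)) - sqrt(26); multiply by (sqrt(30) + sqrt(31)) + sqrt(26), then rationalise the remaining surd.

(-35*sqrt(26) + 25*sqrt(31) + 27*sqrt(30) + 4*sqrt(6045))/499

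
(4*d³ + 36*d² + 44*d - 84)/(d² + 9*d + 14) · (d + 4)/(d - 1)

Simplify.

Factor: 4*d³ + 36*d² + 44*d - 84 = 4·(d - 1)·(d + 3)·(d + 7);  d² + 9*d + 14 = (d + 2)·(d + 7)
Cancel the common factors (d - 1), (d + 7).

(4*d² + 28*d + 48)/(d + 2)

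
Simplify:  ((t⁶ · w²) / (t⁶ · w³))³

w^(-3)

Inside the bracket: (w^-1)
Raise to the power 3: (w^-3)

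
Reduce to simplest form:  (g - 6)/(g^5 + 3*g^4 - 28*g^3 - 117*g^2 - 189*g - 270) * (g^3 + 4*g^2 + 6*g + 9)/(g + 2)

1/(g^2 + 7*g + 10)

Factor: g^5 + 3*g^4 - 28*g^3 - 117*g^2 - 189*g - 270 = (g - 6)*(g + 5)*(g + 3)*(g^2 + g + 3);  g^3 + 4*g^2 + 6*g + 9 = (g^2 + g + 3)*(g + 3)
Cancel the common factors (g^2 + g + 3), (g + 3), (g - 6).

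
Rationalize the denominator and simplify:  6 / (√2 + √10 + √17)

Group as (√2 + √17) + √10; multiply by (√2 + √17) - √10, then rationalise the remaining surd.

(-24*√85 - 30*√17 + 54*√10 + 150*√2)/55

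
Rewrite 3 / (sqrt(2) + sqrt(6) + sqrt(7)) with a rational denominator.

(-12*sqrt(21) + 3*sqrt(7) + 9*sqrt(6) + 33*sqrt(2))/47

Group as (sqrt(2) + sqrt(7)) + sqrt(6); multiply by (sqrt(2) + sqrt(7)) - sqrt(6), then rationalise the remaining surd.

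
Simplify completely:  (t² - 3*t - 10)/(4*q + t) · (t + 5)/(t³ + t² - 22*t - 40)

Factor: t² - 3*t - 10 = (t + 2)·(t - 5);  t³ + t² - 22*t - 40 = (t - 5)·(t + 4)·(t + 2)
Cancel the common factors (t + 2), (t - 5).

(t + 5)/(4*q*t + 16*q + t² + 4*t)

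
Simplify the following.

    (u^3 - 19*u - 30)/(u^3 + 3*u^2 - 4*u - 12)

(u - 5)/(u - 2)

Factor: u^3 - 19*u - 30 = (u + 3)*(u + 2)*(u - 5);  u^3 + 3*u^2 - 4*u - 12 = (u + 3)*(u - 2)*(u + 2)
Cancel the common factors (u + 2), (u + 3).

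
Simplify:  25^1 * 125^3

5^11

25^1 = 5^2; 125^3 = 5^9
Combine exponents: 5^11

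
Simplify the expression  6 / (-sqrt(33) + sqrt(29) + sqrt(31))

(-162*sqrt(33) + 186*sqrt(31) + 210*sqrt(29) + 12*sqrt(29667))/2867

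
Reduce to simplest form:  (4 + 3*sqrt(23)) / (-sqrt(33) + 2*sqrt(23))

Multiply numerator and denominator by sqrt(33) + 2*sqrt(23).
Denominator becomes 59; numerator becomes 4*sqrt(33) + 8*sqrt(23) + 3*sqrt(759) + 138.

(4*sqrt(33) + 8*sqrt(23) + 3*sqrt(759) + 138)/59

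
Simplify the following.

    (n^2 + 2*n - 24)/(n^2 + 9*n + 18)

(n - 4)/(n + 3)

Factor: n^2 + 2*n - 24 = (n + 6)*(n - 4);  n^2 + 9*n + 18 = (n + 3)*(n + 6)
Cancel the common factor (n + 6).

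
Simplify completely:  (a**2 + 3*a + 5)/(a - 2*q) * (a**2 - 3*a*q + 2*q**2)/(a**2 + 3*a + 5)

a - q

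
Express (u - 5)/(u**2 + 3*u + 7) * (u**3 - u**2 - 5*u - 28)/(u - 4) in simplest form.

Factor: u**3 - u**2 - 5*u - 28 = (u - 4)*(u**2 + 3*u + 7)
Cancel the common factors (u**2 + 3*u + 7), (u - 4).

u - 5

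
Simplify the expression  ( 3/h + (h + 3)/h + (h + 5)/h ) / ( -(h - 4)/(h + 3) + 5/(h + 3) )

Numerator: 3/h + (h + 3)/h + (h + 5)/h = (2*h + 11)/h
Denominator: -(h - 4)/(h + 3) + 5/(h + 3) = (-h + 9)/(h + 3)
Divide: ((2*h + 11)/h) · ((h + 3)/(-h + 9)) = (-2*h² - 17*h - 33)/(h² - 9*h)

(-2*h² - 17*h - 33)/(h² - 9*h)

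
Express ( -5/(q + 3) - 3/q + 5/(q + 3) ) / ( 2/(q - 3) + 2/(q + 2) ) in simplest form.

(-3*q**2 + 3*q + 18)/(4*q**2 - 2*q)

Numerator: -5/(q + 3) - 3/q + 5/(q + 3) = -3/q
Denominator: 2/(q - 3) + 2/(q + 2) = (4*q - 2)/(q**2 - q - 6)
Divide: (-3/q) · ((q**2 - q - 6)/(4*q - 2)) = (-3*q**2 + 3*q + 18)/(4*q**2 - 2*q)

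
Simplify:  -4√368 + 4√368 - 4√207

-12*√23

4√368 = 16*√23; 4√368 = 16*√23; 4√207 = 12*√23
Combine: (-16 + 16 - 12)·√23 = -12*√23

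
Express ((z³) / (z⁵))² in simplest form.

Inside the bracket: (z^-2)
Raise to the power 2: (z^-4)

z^(-4)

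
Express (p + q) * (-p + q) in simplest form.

-p^2 + q^2

Pair the conjugate factors: (q+p)(q-p) = -p^2 + q^2.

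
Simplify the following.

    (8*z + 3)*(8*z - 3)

64*z^2 - 9

(8*z)^2 - (3)^2 = 64*z^2 - 9.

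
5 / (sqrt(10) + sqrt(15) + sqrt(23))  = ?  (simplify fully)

Group as (sqrt(15) + sqrt(23)) + sqrt(10); multiply by (sqrt(15) + sqrt(23)) - sqrt(10), then rationalise the remaining surd.

(-25*sqrt(138) + 5*sqrt(23) + 45*sqrt(15) + 70*sqrt(10))/298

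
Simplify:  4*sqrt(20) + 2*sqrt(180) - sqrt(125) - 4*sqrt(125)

4*sqrt(20) = 8*sqrt(5); 2*sqrt(180) = 12*sqrt(5); sqrt(125) = 5*sqrt(5); 4*sqrt(125) = 20*sqrt(5)
Combine: (8 + 12 - 5 - 20)·sqrt(5) = -5*sqrt(5)

-5*sqrt(5)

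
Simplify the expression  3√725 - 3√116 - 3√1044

-9*√29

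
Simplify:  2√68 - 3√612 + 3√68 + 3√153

2√68 = 4*√17; 3√612 = 18*√17; 3√68 = 6*√17; 3√153 = 9*√17
Combine: (4 - 18 + 6 + 9)·√17 = √17

√17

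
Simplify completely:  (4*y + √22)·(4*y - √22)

Difference of squares with P = 4*y, Q = √22.

16*y² - 22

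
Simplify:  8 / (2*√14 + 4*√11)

(-2*√14 + 4*√11)/15

Multiply numerator and denominator by -2*√14 + 4*√11.
Denominator becomes 120; numerator becomes -16*√14 + 32*√11.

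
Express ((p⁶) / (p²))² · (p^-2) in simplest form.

p⁶

Inside the bracket: p⁴
Raise to the power 2: p⁸
Multiply by (p^-2): add exponents.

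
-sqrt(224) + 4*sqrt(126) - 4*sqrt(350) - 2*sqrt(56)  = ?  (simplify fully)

-16*sqrt(14)

sqrt(224) = 4*sqrt(14); 4*sqrt(126) = 12*sqrt(14); 4*sqrt(350) = 20*sqrt(14); 2*sqrt(56) = 4*sqrt(14)
Combine: (-4 + 12 - 20 - 4)·sqrt(14) = -16*sqrt(14)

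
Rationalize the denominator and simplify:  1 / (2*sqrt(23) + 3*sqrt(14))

(-2*sqrt(23) + 3*sqrt(14))/34

Multiply numerator and denominator by -3*sqrt(14) + 2*sqrt(23).
Denominator becomes -34; numerator becomes -3*sqrt(14) + 2*sqrt(23).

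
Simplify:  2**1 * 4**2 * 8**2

2**11

2**1 = 2**1; 4**2 = 2**4; 8**2 = 2**6
Combine exponents: 2**11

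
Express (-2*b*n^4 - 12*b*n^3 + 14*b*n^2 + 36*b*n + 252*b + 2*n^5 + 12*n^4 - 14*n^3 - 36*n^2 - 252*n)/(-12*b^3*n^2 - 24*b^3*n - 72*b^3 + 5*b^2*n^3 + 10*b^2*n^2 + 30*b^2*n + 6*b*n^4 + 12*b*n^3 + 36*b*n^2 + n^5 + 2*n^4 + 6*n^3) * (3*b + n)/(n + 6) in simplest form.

Factor: -2*b*n^4 - 12*b*n^3 + 14*b*n^2 + 36*b*n + 252*b + 2*n^5 + 12*n^4 - 14*n^3 - 36*n^2 - 252*n = 2*(n - 3)*(n + 7)*(n^2 + 2*n + 6)*(-b + n);  -12*b^3*n^2 - 24*b^3*n - 72*b^3 + 5*b^2*n^3 + 10*b^2*n^2 + 30*b^2*n + 6*b*n^4 + 12*b*n^3 + 36*b*n^2 + n^5 + 2*n^4 + 6*n^3 = (n^2 + 2*n + 6)*(-b + n)*(3*b + n)*(4*b + n)
Cancel the common factors (n^2 + 2*n + 6), (-b + n), (3*b + n).

(2*n^2 + 8*n - 42)/(4*b*n + 24*b + n^2 + 6*n)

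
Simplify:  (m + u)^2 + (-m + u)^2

Only the even-power cross terms survive.

2*m^2 + 2*u^2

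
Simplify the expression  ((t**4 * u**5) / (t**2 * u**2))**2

t**4*u**6

Inside the bracket: t**2 * u**3
Raise to the power 2: t**4 * u**6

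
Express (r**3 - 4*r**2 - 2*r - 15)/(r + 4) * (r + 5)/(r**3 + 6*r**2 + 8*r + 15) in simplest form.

Factor: r**3 - 4*r**2 - 2*r - 15 = (r**2 + r + 3)*(r - 5);  r**3 + 6*r**2 + 8*r + 15 = (r**2 + r + 3)*(r + 5)
Cancel the common factors (r**2 + r + 3), (r + 5).

(r - 5)/(r + 4)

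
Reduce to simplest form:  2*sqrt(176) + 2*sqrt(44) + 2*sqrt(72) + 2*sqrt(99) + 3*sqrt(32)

24*sqrt(2) + 18*sqrt(11)

2*sqrt(176) = 8*sqrt(11); 2*sqrt(44) = 4*sqrt(11); 2*sqrt(72) = 12*sqrt(2); 2*sqrt(99) = 6*sqrt(11); 3*sqrt(32) = 12*sqrt(2)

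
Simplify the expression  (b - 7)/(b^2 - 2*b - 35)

Factor: b^2 - 2*b - 35 = (b + 5)*(b - 7)
Cancel the common factor (b - 7).

1/(b + 5)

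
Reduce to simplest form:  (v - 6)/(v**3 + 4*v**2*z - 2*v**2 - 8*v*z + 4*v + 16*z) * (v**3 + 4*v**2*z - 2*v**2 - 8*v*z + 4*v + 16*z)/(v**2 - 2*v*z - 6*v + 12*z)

-1/(-v + 2*z)

Factor: v**3 + 4*v**2*z - 2*v**2 - 8*v*z + 4*v + 16*z = (v**2 - 2*v + 4)*(v + 4*z);  v**3 + 4*v**2*z - 2*v**2 - 8*v*z + 4*v + 16*z = (v**2 - 2*v + 4)*(v + 4*z);  v**2 - 2*v*z - 6*v + 12*z = (v - 2*z)*(v - 6)
Cancel the common factors (v**2 - 2*v + 4), (v + 4*z), (v - 6).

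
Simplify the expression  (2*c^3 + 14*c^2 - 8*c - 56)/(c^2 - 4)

2*c + 14

Factor: 2*c^3 + 14*c^2 - 8*c - 56 = 2*(c + 7)*(c - 2)*(c + 2);  c^2 - 4 = (c + 2)*(c - 2)
Cancel the common factors (c - 2), (c + 2).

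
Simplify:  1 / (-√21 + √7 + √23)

(-9*√21 + 5*√23 + 37*√7 + 14*√69)/563

Group as (√7 + √23) - √21; multiply by (√7 + √23) + √21, then rationalise the remaining surd.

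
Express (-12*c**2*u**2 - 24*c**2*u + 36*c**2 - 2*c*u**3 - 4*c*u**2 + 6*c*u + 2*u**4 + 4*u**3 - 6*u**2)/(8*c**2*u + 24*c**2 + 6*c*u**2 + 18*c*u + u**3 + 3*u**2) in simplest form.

Factor: -12*c**2*u**2 - 24*c**2*u + 36*c**2 - 2*c*u**3 - 4*c*u**2 + 6*c*u + 2*u**4 + 4*u**3 - 6*u**2 = 2*(u - 1)*(2*c + u)*(-3*c + u)*(u + 3);  8*c**2*u + 24*c**2 + 6*c*u**2 + 18*c*u + u**3 + 3*u**2 = (2*c + u)*(u + 3)*(4*c + u)
Cancel the common factors (u + 3), (2*c + u).

(-6*c*u + 6*c + 2*u**2 - 2*u)/(4*c + u)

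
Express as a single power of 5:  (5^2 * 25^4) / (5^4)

5^2 = 5^2; 25^4 = 5^8; 5^4 = 5^4
Combine exponents: 5^6

5^6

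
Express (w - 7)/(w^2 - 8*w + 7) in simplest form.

1/(w - 1)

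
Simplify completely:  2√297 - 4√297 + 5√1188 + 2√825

34*√33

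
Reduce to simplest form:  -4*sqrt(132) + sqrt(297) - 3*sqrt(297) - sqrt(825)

-19*sqrt(33)

4*sqrt(132) = 8*sqrt(33); sqrt(297) = 3*sqrt(33); 3*sqrt(297) = 9*sqrt(33); sqrt(825) = 5*sqrt(33)
Combine: (-8 + 3 - 9 - 5)·sqrt(33) = -19*sqrt(33)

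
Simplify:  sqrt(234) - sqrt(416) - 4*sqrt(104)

-9*sqrt(26)

sqrt(234) = 3*sqrt(26); sqrt(416) = 4*sqrt(26); 4*sqrt(104) = 8*sqrt(26)
Combine: (3 - 4 - 8)·sqrt(26) = -9*sqrt(26)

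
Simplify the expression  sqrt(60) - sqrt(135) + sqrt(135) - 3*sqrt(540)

-16*sqrt(15)

sqrt(60) = 2*sqrt(15); sqrt(135) = 3*sqrt(15); sqrt(135) = 3*sqrt(15); 3*sqrt(540) = 18*sqrt(15)
Combine: (2 - 3 + 3 - 18)·sqrt(15) = -16*sqrt(15)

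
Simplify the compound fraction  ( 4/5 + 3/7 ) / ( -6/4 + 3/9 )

-258/245

Numerator: 4/5 + 3/7 = 43/35
Denominator: -6/4 + 3/9 = -7/6
Divide: (43/35) · (-6/7) = -258/245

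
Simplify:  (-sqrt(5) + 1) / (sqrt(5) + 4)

(-5*sqrt(5) + 9)/11

Multiply numerator and denominator by -sqrt(5) + 4.
Denominator becomes 11; numerator becomes -5*sqrt(5) + 9.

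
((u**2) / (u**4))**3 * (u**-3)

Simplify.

u**(-9)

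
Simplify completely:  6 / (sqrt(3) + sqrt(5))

-3*sqrt(3) + 3*sqrt(5)

Multiply numerator and denominator by -sqrt(3) + sqrt(5).
Denominator becomes 2; numerator becomes -6*sqrt(3) + 6*sqrt(5).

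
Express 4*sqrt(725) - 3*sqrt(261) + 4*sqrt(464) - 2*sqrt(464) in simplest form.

4*sqrt(725) = 20*sqrt(29); 3*sqrt(261) = 9*sqrt(29); 4*sqrt(464) = 16*sqrt(29); 2*sqrt(464) = 8*sqrt(29)
Combine: (20 - 9 + 16 - 8)·sqrt(29) = 19*sqrt(29)

19*sqrt(29)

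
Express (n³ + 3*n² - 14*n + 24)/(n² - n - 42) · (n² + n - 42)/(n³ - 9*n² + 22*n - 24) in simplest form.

Factor: n³ + 3*n² - 14*n + 24 = (n + 6)·(n² - 3*n + 4);  n² - n - 42 = (n + 6)·(n - 7);  n² + n - 42 = (n + 7)·(n - 6);  n³ - 9*n² + 22*n - 24 = (n - 6)·(n² - 3*n + 4)
Cancel the common factors (n² - 3*n + 4), (n - 6), (n + 6).

(n + 7)/(n - 7)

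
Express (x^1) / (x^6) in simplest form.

x^(-5)

Quotient: (x^-5)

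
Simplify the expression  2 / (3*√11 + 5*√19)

(-3*√11 + 5*√19)/188

Multiply numerator and denominator by -3*√11 + 5*√19.
Denominator becomes 376; numerator becomes -6*√11 + 10*√19.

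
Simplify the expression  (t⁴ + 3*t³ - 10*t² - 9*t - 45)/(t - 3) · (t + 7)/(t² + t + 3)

Factor: t⁴ + 3*t³ - 10*t² - 9*t - 45 = (t + 5)·(t - 3)·(t² + t + 3)
Cancel the common factors (t² + t + 3), (t - 3).

t² + 12*t + 35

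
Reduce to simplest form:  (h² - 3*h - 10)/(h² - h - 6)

(h - 5)/(h - 3)

Factor: h² - 3*h - 10 = (h - 5)·(h + 2);  h² - h - 6 = (h - 3)·(h + 2)
Cancel the common factor (h + 2).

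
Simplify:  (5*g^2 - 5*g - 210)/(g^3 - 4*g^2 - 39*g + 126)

Factor: 5*g^2 - 5*g - 210 = 5*(g + 6)*(g - 7);  g^3 - 4*g^2 - 39*g + 126 = (g + 6)*(g - 3)*(g - 7)
Cancel the common factors (g - 7), (g + 6).

5/(g - 3)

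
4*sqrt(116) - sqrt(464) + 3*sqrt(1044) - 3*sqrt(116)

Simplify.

4*sqrt(116) = 8*sqrt(29); sqrt(464) = 4*sqrt(29); 3*sqrt(1044) = 18*sqrt(29); 3*sqrt(116) = 6*sqrt(29)
Combine: (8 - 4 + 18 - 6)·sqrt(29) = 16*sqrt(29)

16*sqrt(29)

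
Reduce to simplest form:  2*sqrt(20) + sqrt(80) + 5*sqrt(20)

2*sqrt(20) = 4*sqrt(5); sqrt(80) = 4*sqrt(5); 5*sqrt(20) = 10*sqrt(5)
Combine: (4 + 4 + 10)·sqrt(5) = 18*sqrt(5)

18*sqrt(5)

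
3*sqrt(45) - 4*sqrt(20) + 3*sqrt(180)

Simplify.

3*sqrt(45) = 9*sqrt(5); 4*sqrt(20) = 8*sqrt(5); 3*sqrt(180) = 18*sqrt(5)
Combine: (9 - 8 + 18)·sqrt(5) = 19*sqrt(5)

19*sqrt(5)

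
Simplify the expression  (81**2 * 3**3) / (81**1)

3**7

81**2 = 3**8; 3**3 = 3**3; 81**1 = 3**4
Combine exponents: 3**7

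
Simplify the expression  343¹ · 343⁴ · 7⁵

7^20

343¹ = 7^3; 343⁴ = 7^12; 7⁵ = 7^5
Combine exponents: 7^20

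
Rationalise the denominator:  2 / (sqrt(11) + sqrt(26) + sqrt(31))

Group as (sqrt(11) + sqrt(26)) + sqrt(31); multiply by (sqrt(11) + sqrt(26)) - sqrt(31), then rationalise the remaining surd.

(-sqrt(8866) + 3*sqrt(31) + 8*sqrt(26) + 23*sqrt(11))/277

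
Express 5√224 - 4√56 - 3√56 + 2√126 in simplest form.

12*√14

5√224 = 20*√14; 4√56 = 8*√14; 3√56 = 6*√14; 2√126 = 6*√14
Combine: (20 - 8 - 6 + 6)·√14 = 12*√14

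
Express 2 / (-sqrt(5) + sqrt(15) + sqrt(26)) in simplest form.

(-18*sqrt(5) - 3*sqrt(26) + 8*sqrt(15) + 5*sqrt(78))/66

Group as (sqrt(15) + sqrt(26)) - sqrt(5); multiply by (sqrt(15) + sqrt(26)) + sqrt(5), then rationalise the remaining surd.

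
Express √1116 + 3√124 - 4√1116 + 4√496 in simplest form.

√1116 = 6*√31; 3√124 = 6*√31; 4√1116 = 24*√31; 4√496 = 16*√31
Combine: (6 + 6 - 24 + 16)·√31 = 4*√31

4*√31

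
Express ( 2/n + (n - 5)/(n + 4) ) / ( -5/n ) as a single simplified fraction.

(-n^2 + 3*n - 8)/(5*n + 20)

Numerator: 2/n + (n - 5)/(n + 4) = (n^2 - 3*n + 8)/(n^2 + 4*n)
Denominator: -5/n = -5/n
Divide: ((n^2 - 3*n + 8)/(n^2 + 4*n)) · (-n/5) = (-n^2 + 3*n - 8)/(5*n + 20)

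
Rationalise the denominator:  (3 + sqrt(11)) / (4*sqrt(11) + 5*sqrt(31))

(-44 - 12*sqrt(11) + 15*sqrt(31) + 5*sqrt(341))/599

Multiply numerator and denominator by -5*sqrt(31) + 4*sqrt(11).
Denominator becomes -599; numerator becomes -5*sqrt(341) - 15*sqrt(31) + 12*sqrt(11) + 44.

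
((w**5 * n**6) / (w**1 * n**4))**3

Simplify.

n**6*w**12

Inside the bracket: w**4 * n**2
Raise to the power 3: w**12 * n**6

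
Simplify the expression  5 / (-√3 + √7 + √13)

Group as (√7 + √13) - √3; multiply by (√7 + √13) + √3, then rationalise the remaining surd.

(-17*√3 - 3*√13 + 9*√7 + 2*√273)/15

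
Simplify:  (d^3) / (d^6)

d^(-3)

Quotient: (d^-3)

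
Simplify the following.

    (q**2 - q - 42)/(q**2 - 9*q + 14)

(q + 6)/(q - 2)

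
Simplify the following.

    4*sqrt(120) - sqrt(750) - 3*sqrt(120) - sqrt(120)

-5*sqrt(30)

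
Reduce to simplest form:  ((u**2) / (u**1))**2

u**2

Inside the bracket: u**1
Raise to the power 2: u**2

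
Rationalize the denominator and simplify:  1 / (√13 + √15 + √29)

Group as (√13 + √15) + √29; multiply by (√13 + √15) - √29, then rationalise the remaining surd.

(-2*√5655 - √29 + 27*√15 + 31*√13)/779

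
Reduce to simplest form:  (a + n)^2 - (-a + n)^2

Binomially expand both and collect terms in n, a.

4*a*n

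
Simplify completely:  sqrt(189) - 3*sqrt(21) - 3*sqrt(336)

sqrt(189) = 3*sqrt(21); 3*sqrt(21) = 3*sqrt(21); 3*sqrt(336) = 12*sqrt(21)
Combine: (3 - 3 - 12)·sqrt(21) = -12*sqrt(21)

-12*sqrt(21)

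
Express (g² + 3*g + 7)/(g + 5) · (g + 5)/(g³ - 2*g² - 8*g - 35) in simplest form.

1/(g - 5)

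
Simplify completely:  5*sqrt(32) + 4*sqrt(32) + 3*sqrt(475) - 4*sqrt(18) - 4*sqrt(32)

8*sqrt(2) + 15*sqrt(19)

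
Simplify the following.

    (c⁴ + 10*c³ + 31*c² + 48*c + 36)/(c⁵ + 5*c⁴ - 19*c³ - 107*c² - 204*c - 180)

1/(c - 5)

Factor: c⁴ + 10*c³ + 31*c² + 48*c + 36 = (c + 2)·(c + 6)·(c² + 2*c + 3);  c⁵ + 5*c⁴ - 19*c³ - 107*c² - 204*c - 180 = (c - 5)·(c² + 2*c + 3)·(c + 2)·(c + 6)
Cancel the common factors (c² + 2*c + 3), (c + 2), (c + 6).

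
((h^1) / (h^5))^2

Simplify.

Inside the bracket: (h^-4)
Raise to the power 2: (h^-8)

h^(-8)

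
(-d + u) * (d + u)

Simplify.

-d^2 + u^2

Telescope via difference of squares: (u+d)(u-d) = -d^2 + u^2.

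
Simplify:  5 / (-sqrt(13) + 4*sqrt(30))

Multiply numerator and denominator by sqrt(13) + 4*sqrt(30).
Denominator becomes 467; numerator becomes 5*sqrt(13) + 20*sqrt(30).

(5*sqrt(13) + 20*sqrt(30))/467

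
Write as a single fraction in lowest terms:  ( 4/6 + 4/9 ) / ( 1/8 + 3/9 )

80/33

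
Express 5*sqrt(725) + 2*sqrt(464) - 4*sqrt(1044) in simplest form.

9*sqrt(29)

5*sqrt(725) = 25*sqrt(29); 2*sqrt(464) = 8*sqrt(29); 4*sqrt(1044) = 24*sqrt(29)
Combine: (25 + 8 - 24)·sqrt(29) = 9*sqrt(29)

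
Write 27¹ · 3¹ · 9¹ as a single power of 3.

27¹ = 3^3; 3¹ = 3^1; 9¹ = 3^2
Combine exponents: 3^6

3^6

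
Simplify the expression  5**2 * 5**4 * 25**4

5**14

5**2 = 5**2; 5**4 = 5**4; 25**4 = 5**8
Combine exponents: 5**14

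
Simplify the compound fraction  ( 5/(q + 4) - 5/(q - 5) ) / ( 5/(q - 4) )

Numerator: 5/(q + 4) - 5/(q - 5) = -45/(q**2 - q - 20)
Denominator: 5/(q - 4) = 5/(q - 4)
Divide: (-45/(q**2 - q - 20)) · (q/5 - 4/5) = (-9*q + 36)/(q**2 - q - 20)

(-9*q + 36)/(q**2 - q - 20)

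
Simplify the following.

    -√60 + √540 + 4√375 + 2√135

30*√15

√60 = 2*√15; √540 = 6*√15; 4√375 = 20*√15; 2√135 = 6*√15
Combine: (-2 + 6 + 20 + 6)·√15 = 30*√15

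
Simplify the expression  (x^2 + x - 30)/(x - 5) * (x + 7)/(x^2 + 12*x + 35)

(x + 6)/(x + 5)

Factor: x^2 + x - 30 = (x - 5)*(x + 6);  x^2 + 12*x + 35 = (x + 7)*(x + 5)
Cancel the common factors (x + 7), (x - 5).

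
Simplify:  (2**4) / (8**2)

2**(-2)

2**4 = 2**4; 8**2 = 2**6
Combine exponents: 2**(-2)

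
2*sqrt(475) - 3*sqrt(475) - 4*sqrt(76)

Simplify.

-13*sqrt(19)

2*sqrt(475) = 10*sqrt(19); 3*sqrt(475) = 15*sqrt(19); 4*sqrt(76) = 8*sqrt(19)
Combine: (10 - 15 - 8)·sqrt(19) = -13*sqrt(19)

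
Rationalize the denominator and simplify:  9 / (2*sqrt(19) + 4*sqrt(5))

(-9*sqrt(19) + 18*sqrt(5))/2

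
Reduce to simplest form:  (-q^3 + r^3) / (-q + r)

q^2 + q*r + r^2

r^3 - q^3 = (-q + r)(q^2 + q*r + r^2).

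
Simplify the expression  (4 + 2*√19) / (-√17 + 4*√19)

Multiply numerator and denominator by √17 + 4*√19.
Denominator becomes 287; numerator becomes 4*√17 + 2*√323 + 16*√19 + 152.

(4*√17 + 2*√323 + 16*√19 + 152)/287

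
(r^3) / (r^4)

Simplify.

1/r

Quotient: (r^-1)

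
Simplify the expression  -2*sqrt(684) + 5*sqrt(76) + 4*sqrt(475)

18*sqrt(19)

2*sqrt(684) = 12*sqrt(19); 5*sqrt(76) = 10*sqrt(19); 4*sqrt(475) = 20*sqrt(19)
Combine: (-12 + 10 + 20)·sqrt(19) = 18*sqrt(19)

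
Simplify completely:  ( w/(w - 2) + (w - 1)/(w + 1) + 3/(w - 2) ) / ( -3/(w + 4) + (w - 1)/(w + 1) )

(2*w^3 + 9*w^2 + 9*w + 20)/(w^3 - 2*w^2 - 7*w + 14)

Numerator: w/(w - 2) + (w - 1)/(w + 1) + 3/(w - 2) = (2*w^2 + w + 5)/(w^2 - w - 2)
Denominator: -3/(w + 4) + (w - 1)/(w + 1) = (w^2 - 7)/(w^2 + 5*w + 4)
Divide: ((2*w^2 + w + 5)/(w^2 - w - 2)) · ((w^2 + 5*w + 4)/(w^2 - 7)) = (2*w^3 + 9*w^2 + 9*w + 20)/(w^3 - 2*w^2 - 7*w + 14)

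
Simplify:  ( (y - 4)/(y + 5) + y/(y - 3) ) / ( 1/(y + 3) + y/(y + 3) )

(2*y³ + 4*y² + 6*y + 36)/(y³ + 3*y² - 13*y - 15)

Numerator: (y - 4)/(y + 5) + y/(y - 3) = (2*y² - 2*y + 12)/(y² + 2*y - 15)
Denominator: 1/(y + 3) + y/(y + 3) = (y + 1)/(y + 3)
Divide: ((2*y² - 2*y + 12)/(y² + 2*y - 15)) · ((y + 3)/(y + 1)) = (2*y³ + 4*y² + 6*y + 36)/(y³ + 3*y² - 13*y - 15)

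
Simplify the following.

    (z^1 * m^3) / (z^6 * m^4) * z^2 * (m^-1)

Quotient: (z^-5) * (m^-1)
Multiply by z^2 * (m^-1): add exponents.

1/(m^2*z^3)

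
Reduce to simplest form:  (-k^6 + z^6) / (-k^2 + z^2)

k^4 + k^2*z^2 + z^4

Difference of sixth powers: factor out (-k^2 + z^2).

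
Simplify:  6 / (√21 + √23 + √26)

(-√12558 + 9*√26 + 12*√23 + 14*√21)/134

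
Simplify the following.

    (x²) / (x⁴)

Quotient: (x^-2)

x^(-2)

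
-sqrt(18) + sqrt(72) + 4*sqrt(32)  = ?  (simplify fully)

sqrt(18) = 3*sqrt(2); sqrt(72) = 6*sqrt(2); 4*sqrt(32) = 16*sqrt(2)
Combine: (-3 + 6 + 16)·sqrt(2) = 19*sqrt(2)

19*sqrt(2)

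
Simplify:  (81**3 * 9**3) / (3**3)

3**15

81**3 = 3**12; 9**3 = 3**6; 3**3 = 3**3
Combine exponents: 3**15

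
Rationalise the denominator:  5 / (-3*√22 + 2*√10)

(-15*√22 - 10*√10)/158

Multiply numerator and denominator by 2*√10 + 3*√22.
Denominator becomes -158; numerator becomes 10*√10 + 15*√22.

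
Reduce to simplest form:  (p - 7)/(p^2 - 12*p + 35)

1/(p - 5)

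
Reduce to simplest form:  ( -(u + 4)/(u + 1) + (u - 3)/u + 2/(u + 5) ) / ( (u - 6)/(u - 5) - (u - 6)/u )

Numerator: -(u + 4)/(u + 1) + (u - 3)/u + 2/(u + 5) = (-4*u^2 - 31*u - 15)/(u^3 + 6*u^2 + 5*u)
Denominator: (u - 6)/(u - 5) - (u - 6)/u = (5*u - 30)/(u^2 - 5*u)
Divide: ((-4*u^2 - 31*u - 15)/(u^3 + 6*u^2 + 5*u)) · ((u^2 - 5*u)/(5*u - 30)) = (-4*u^3 - 11*u^2 + 140*u + 75)/(5*u^3 - 155*u - 150)

(-4*u^3 - 11*u^2 + 140*u + 75)/(5*u^3 - 155*u - 150)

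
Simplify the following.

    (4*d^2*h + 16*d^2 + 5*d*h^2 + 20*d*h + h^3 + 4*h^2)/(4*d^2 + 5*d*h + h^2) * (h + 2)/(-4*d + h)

(-h^2 - 6*h - 8)/(4*d - h)

Factor: 4*d^2*h + 16*d^2 + 5*d*h^2 + 20*d*h + h^3 + 4*h^2 = (h + 4)*(d + h)*(4*d + h);  4*d^2 + 5*d*h + h^2 = (4*d + h)*(d + h)
Cancel the common factors (d + h), (4*d + h).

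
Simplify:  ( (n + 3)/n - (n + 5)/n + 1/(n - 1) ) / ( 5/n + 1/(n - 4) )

Numerator: (n + 3)/n - (n + 5)/n + 1/(n - 1) = (-n + 2)/(n**2 - n)
Denominator: 5/n + 1/(n - 4) = (6*n - 20)/(n**2 - 4*n)
Divide: ((-n + 2)/(n**2 - n)) · ((n**2 - 4*n)/(6*n - 20)) = (-n**2 + 6*n - 8)/(6*n**2 - 26*n + 20)

(-n**2 + 6*n - 8)/(6*n**2 - 26*n + 20)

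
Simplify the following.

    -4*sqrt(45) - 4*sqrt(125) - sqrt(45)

-35*sqrt(5)

4*sqrt(45) = 12*sqrt(5); 4*sqrt(125) = 20*sqrt(5); sqrt(45) = 3*sqrt(5)
Combine: (-12 - 20 - 3)·sqrt(5) = -35*sqrt(5)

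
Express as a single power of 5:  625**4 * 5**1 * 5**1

5**18

625**4 = 5**16; 5**1 = 5**1; 5**1 = 5**1
Combine exponents: 5**18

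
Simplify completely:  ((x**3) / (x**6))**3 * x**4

x**(-5)

Inside the bracket: (x**-3)
Raise to the power 3: (x**-9)
Multiply by x**4: add exponents.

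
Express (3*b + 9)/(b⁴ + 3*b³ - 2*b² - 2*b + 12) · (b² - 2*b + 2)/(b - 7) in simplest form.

Factor: 3*b + 9 = 3·(b + 3);  b⁴ + 3*b³ - 2*b² - 2*b + 12 = (b + 3)·(b² - 2*b + 2)·(b + 2)
Cancel the common factors (b² - 2*b + 2), (b + 3).

3/(b² - 5*b - 14)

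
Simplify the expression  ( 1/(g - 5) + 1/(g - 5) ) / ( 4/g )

g/(2*g - 10)

Numerator: 1/(g - 5) + 1/(g - 5) = 2/(g - 5)
Denominator: 4/g = 4/g
Divide: (2/(g - 5)) · (g/4) = g/(2*g - 10)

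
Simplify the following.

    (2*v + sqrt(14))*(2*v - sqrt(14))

Product of conjugates: (P+Q)(P-Q) = P**2 - Q**2.

4*v**2 - 14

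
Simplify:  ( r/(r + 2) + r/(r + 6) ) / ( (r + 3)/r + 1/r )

2*r^2/(r^2 + 8*r + 12)

Numerator: r/(r + 2) + r/(r + 6) = (2*r^2 + 8*r)/(r^2 + 8*r + 12)
Denominator: (r + 3)/r + 1/r = (r + 4)/r
Divide: ((2*r^2 + 8*r)/(r^2 + 8*r + 12)) · (r/(r + 4)) = 2*r^2/(r^2 + 8*r + 12)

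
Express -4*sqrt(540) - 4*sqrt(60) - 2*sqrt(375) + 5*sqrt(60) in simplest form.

-32*sqrt(15)

4*sqrt(540) = 24*sqrt(15); 4*sqrt(60) = 8*sqrt(15); 2*sqrt(375) = 10*sqrt(15); 5*sqrt(60) = 10*sqrt(15)
Combine: (-24 - 8 - 10 + 10)·sqrt(15) = -32*sqrt(15)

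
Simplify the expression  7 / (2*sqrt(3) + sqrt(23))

(-14*sqrt(3) + 7*sqrt(23))/11

Multiply numerator and denominator by -sqrt(23) + 2*sqrt(3).
Denominator becomes -11; numerator becomes -7*sqrt(23) + 14*sqrt(3).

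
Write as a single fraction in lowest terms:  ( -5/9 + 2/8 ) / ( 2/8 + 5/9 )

Numerator: -5/9 + 2/8 = -11/36
Denominator: 2/8 + 5/9 = 29/36
Divide: (-11/36) · (36/29) = -11/29

-11/29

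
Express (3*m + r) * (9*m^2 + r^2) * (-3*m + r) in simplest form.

-81*m^4 + r^4

Pair the conjugate factors: (r+(3*m))(r-(3*m)) = -9*m^2 + r^2, then repeat with the next factor.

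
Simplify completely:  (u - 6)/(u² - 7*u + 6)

1/(u - 1)

Factor: u² - 7*u + 6 = (u - 6)·(u - 1)
Cancel the common factor (u - 6).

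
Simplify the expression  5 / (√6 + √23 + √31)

Group as (√6 + √23) + √31; multiply by (√6 + √23) - √31, then rationalise the remaining surd.

(-5*√4278 - 5*√31 + 35*√23 + 120*√6)/274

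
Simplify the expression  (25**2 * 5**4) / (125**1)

5**5

25**2 = 5**4; 5**4 = 5**4; 125**1 = 5**3
Combine exponents: 5**5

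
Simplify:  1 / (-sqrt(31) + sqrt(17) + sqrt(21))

Group as (sqrt(17) + sqrt(21)) - sqrt(31); multiply by (sqrt(17) + sqrt(21)) + sqrt(31), then rationalise the remaining surd.

(-7*sqrt(31) + 27*sqrt(21) + 35*sqrt(17) + 2*sqrt(11067))/1379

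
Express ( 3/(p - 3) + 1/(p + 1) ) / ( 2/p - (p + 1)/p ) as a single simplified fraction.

-4*p²/(p³ - 3*p² - p + 3)

Numerator: 3/(p - 3) + 1/(p + 1) = 4*p/(p² - 2*p - 3)
Denominator: 2/p - (p + 1)/p = (-p + 1)/p
Divide: (4*p/(p² - 2*p - 3)) · (p/(-p + 1)) = -4*p²/(p³ - 3*p² - p + 3)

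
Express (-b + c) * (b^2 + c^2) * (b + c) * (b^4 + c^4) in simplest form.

Telescope via difference of squares: (c+b)(c-b) = -b^2 + c^2, then repeat with the next factor.

-b^8 + c^8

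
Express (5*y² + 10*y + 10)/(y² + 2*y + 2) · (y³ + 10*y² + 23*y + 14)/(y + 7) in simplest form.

5*y² + 15*y + 10

Factor: 5*y² + 10*y + 10 = 5·(y² + 2*y + 2);  y³ + 10*y² + 23*y + 14 = (y + 2)·(y + 7)·(y + 1)
Cancel the common factors (y² + 2*y + 2), (y + 7).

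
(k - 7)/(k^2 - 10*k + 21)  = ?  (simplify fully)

1/(k - 3)

Factor: k^2 - 10*k + 21 = (k - 3)*(k - 7)
Cancel the common factor (k - 7).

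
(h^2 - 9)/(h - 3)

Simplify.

h + 3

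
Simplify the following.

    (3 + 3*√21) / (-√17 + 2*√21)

Multiply numerator and denominator by √17 + 2*√21.
Denominator becomes 67; numerator becomes 3*√17 + 6*√21 + 3*√357 + 126.

(3*√17 + 6*√21 + 3*√357 + 126)/67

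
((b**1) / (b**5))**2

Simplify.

b**(-8)

Inside the bracket: (b**-4)
Raise to the power 2: (b**-8)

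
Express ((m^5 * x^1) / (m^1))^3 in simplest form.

m^12*x^3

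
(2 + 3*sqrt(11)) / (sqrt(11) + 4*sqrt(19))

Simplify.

(-33 - 2*sqrt(11) + 8*sqrt(19) + 12*sqrt(209))/293

Multiply numerator and denominator by -4*sqrt(19) + sqrt(11).
Denominator becomes -293; numerator becomes -12*sqrt(209) - 8*sqrt(19) + 2*sqrt(11) + 33.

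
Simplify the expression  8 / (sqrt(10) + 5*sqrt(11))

(-8*sqrt(10) + 40*sqrt(11))/265

Multiply numerator and denominator by -5*sqrt(11) + sqrt(10).
Denominator becomes -265; numerator becomes -40*sqrt(11) + 8*sqrt(10).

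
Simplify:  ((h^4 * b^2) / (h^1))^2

b^4*h^6

Inside the bracket: h^3 * b^2
Raise to the power 2: h^6 * b^4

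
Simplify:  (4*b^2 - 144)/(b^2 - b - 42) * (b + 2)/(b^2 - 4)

(4*b - 24)/(b^2 - 9*b + 14)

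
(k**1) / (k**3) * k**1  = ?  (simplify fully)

Quotient: (k**-2)
Multiply by k**1: add exponents.

1/k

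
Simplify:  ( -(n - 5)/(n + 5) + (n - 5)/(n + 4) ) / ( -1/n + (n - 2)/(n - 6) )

Numerator: -(n - 5)/(n + 5) + (n - 5)/(n + 4) = (n - 5)/(n^2 + 9*n + 20)
Denominator: -1/n + (n - 2)/(n - 6) = (n^2 - 3*n + 6)/(n^2 - 6*n)
Divide: ((n - 5)/(n^2 + 9*n + 20)) · ((n^2 - 6*n)/(n^2 - 3*n + 6)) = (n^3 - 11*n^2 + 30*n)/(n^4 + 6*n^3 - n^2 - 6*n + 120)

(n^3 - 11*n^2 + 30*n)/(n^4 + 6*n^3 - n^2 - 6*n + 120)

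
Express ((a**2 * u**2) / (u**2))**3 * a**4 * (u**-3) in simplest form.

Inside the bracket: a**2
Raise to the power 3: a**6
Multiply by a**4 * (u**-3): add exponents.

a**10/u**3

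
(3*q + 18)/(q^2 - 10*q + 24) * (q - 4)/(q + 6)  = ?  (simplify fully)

3/(q - 6)

Factor: 3*q + 18 = 3*(q + 6);  q^2 - 10*q + 24 = (q - 6)*(q - 4)
Cancel the common factors (q - 4), (q + 6).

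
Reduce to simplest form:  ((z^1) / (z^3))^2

Inside the bracket: (z^-2)
Raise to the power 2: (z^-4)

z^(-4)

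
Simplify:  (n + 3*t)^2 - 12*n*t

After expansion: n^2 - 6*n*t + 9*t^2 — a perfect-square trinomial.

(n - 3*t)^2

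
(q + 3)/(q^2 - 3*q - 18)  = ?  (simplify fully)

Factor: q^2 - 3*q - 18 = (q + 3)*(q - 6)
Cancel the common factor (q + 3).

1/(q - 6)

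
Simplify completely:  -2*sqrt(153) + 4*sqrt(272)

2*sqrt(153) = 6*sqrt(17); 4*sqrt(272) = 16*sqrt(17)
Combine: (-6 + 16)·sqrt(17) = 10*sqrt(17)

10*sqrt(17)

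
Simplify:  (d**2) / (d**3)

Quotient: (d**-1)

1/d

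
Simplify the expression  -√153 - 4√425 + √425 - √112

-18*√17 - 4*√7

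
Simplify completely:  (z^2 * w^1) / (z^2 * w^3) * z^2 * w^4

w^2*z^2

Quotient: (w^-2)
Multiply by z^2 * w^4: add exponents.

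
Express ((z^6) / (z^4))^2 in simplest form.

z^4

Inside the bracket: z^2
Raise to the power 2: z^4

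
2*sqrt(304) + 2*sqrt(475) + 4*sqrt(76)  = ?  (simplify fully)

26*sqrt(19)

2*sqrt(304) = 8*sqrt(19); 2*sqrt(475) = 10*sqrt(19); 4*sqrt(76) = 8*sqrt(19)
Combine: (8 + 10 + 8)·sqrt(19) = 26*sqrt(19)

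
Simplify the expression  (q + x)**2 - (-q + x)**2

Write as f(x,q) - f(x,-q) and expand.

4*q*x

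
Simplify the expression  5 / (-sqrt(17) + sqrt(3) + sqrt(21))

Group as (sqrt(3) + sqrt(21)) - sqrt(17); multiply by (sqrt(3) + sqrt(21)) + sqrt(17), then rationalise the remaining surd.

(-35*sqrt(17) - 5*sqrt(21) + 175*sqrt(3) + 30*sqrt(119))/203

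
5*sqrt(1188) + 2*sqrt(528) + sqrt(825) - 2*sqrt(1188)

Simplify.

31*sqrt(33)

5*sqrt(1188) = 30*sqrt(33); 2*sqrt(528) = 8*sqrt(33); sqrt(825) = 5*sqrt(33); 2*sqrt(1188) = 12*sqrt(33)
Combine: (30 + 8 + 5 - 12)·sqrt(33) = 31*sqrt(33)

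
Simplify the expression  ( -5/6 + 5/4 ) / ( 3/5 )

25/36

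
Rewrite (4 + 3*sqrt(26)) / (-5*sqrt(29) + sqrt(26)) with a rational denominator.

(-15*sqrt(754) - 20*sqrt(29) - 78 - 4*sqrt(26))/699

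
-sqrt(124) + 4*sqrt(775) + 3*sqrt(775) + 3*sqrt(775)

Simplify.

sqrt(124) = 2*sqrt(31); 4*sqrt(775) = 20*sqrt(31); 3*sqrt(775) = 15*sqrt(31); 3*sqrt(775) = 15*sqrt(31)
Combine: (-2 + 20 + 15 + 15)·sqrt(31) = 48*sqrt(31)

48*sqrt(31)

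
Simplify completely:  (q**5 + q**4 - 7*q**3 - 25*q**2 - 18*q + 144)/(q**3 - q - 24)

Factor: q**5 + q**4 - 7*q**3 - 25*q**2 - 18*q + 144 = (q - 2)*(q - 3)*(q**2 + 3*q + 8)*(q + 3);  q**3 - q - 24 = (q**2 + 3*q + 8)*(q - 3)
Cancel the common factors (q**2 + 3*q + 8), (q - 3).

q**2 + q - 6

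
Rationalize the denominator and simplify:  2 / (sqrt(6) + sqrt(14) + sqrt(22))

(-2*sqrt(462) - sqrt(22) + 7*sqrt(14) + 15*sqrt(6))/83

Group as (sqrt(14) + sqrt(22)) + sqrt(6); multiply by (sqrt(14) + sqrt(22)) - sqrt(6), then rationalise the remaining surd.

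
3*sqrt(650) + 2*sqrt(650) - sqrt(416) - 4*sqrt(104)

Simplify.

3*sqrt(650) = 15*sqrt(26); 2*sqrt(650) = 10*sqrt(26); sqrt(416) = 4*sqrt(26); 4*sqrt(104) = 8*sqrt(26)
Combine: (15 + 10 - 4 - 8)·sqrt(26) = 13*sqrt(26)

13*sqrt(26)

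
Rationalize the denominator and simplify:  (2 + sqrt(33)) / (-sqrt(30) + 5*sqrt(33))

(2*sqrt(30) + 3*sqrt(110) + 10*sqrt(33) + 165)/795

Multiply numerator and denominator by sqrt(30) + 5*sqrt(33).
Denominator becomes 795; numerator becomes 2*sqrt(30) + 3*sqrt(110) + 10*sqrt(33) + 165.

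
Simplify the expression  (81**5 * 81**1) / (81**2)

81**5 = 3**20; 81**1 = 3**4; 81**2 = 3**8
Combine exponents: 3**16

3**16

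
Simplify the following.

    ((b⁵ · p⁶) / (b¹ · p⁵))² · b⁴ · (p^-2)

b^12

Inside the bracket: b⁴ · p¹
Raise to the power 2: b⁸ · p²
Multiply by b⁴ · (p^-2): add exponents.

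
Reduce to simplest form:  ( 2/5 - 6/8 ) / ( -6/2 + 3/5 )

7/48

Numerator: 2/5 - 6/8 = -7/20
Denominator: -6/2 + 3/5 = -12/5
Divide: (-7/20) · (-5/12) = 7/48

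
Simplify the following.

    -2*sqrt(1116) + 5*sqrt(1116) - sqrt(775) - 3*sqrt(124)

7*sqrt(31)

2*sqrt(1116) = 12*sqrt(31); 5*sqrt(1116) = 30*sqrt(31); sqrt(775) = 5*sqrt(31); 3*sqrt(124) = 6*sqrt(31)
Combine: (-12 + 30 - 5 - 6)·sqrt(31) = 7*sqrt(31)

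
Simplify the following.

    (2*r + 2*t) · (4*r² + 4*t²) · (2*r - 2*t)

Pair the conjugate factors: ((2*r)+(2*t))((2*r)-(2*t)) = 4*r² - 4*t², then repeat with the next factor.

16*r⁴ - 16*t⁴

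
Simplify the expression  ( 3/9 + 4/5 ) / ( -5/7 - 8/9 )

-357/505

Numerator: 3/9 + 4/5 = 17/15
Denominator: -5/7 - 8/9 = -101/63
Divide: (17/15) · (-63/101) = -357/505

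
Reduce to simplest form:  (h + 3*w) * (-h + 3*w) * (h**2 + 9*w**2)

((3*w)+h)((3*w)-h) = -h**2 + 9*w**2; continue pairing.

-h**4 + 81*w**4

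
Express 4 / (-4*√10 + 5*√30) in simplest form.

(8*√10 + 10*√30)/295

Multiply numerator and denominator by 4*√10 + 5*√30.
Denominator becomes 590; numerator becomes 16*√10 + 20*√30.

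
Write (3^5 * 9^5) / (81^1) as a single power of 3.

3^11

3^5 = 3^5; 9^5 = 3^10; 81^1 = 3^4
Combine exponents: 3^11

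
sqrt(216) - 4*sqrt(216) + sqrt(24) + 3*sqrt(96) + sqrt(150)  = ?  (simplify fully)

sqrt(6)

sqrt(216) = 6*sqrt(6); 4*sqrt(216) = 24*sqrt(6); sqrt(24) = 2*sqrt(6); 3*sqrt(96) = 12*sqrt(6); sqrt(150) = 5*sqrt(6)
Combine: (6 - 24 + 2 + 12 + 5)·sqrt(6) = sqrt(6)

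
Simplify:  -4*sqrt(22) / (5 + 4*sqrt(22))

(-352 + 20*sqrt(22))/327

Multiply numerator and denominator by -4*sqrt(22) + 5.
Denominator becomes -327; numerator becomes -20*sqrt(22) + 352.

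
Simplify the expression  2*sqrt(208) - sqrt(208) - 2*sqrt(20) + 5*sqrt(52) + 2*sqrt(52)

-4*sqrt(5) + 18*sqrt(13)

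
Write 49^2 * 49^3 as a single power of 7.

7^10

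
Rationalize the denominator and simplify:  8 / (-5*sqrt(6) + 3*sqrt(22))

Multiply numerator and denominator by 5*sqrt(6) + 3*sqrt(22).
Denominator becomes 48; numerator becomes 40*sqrt(6) + 24*sqrt(22).

(5*sqrt(6) + 3*sqrt(22))/6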